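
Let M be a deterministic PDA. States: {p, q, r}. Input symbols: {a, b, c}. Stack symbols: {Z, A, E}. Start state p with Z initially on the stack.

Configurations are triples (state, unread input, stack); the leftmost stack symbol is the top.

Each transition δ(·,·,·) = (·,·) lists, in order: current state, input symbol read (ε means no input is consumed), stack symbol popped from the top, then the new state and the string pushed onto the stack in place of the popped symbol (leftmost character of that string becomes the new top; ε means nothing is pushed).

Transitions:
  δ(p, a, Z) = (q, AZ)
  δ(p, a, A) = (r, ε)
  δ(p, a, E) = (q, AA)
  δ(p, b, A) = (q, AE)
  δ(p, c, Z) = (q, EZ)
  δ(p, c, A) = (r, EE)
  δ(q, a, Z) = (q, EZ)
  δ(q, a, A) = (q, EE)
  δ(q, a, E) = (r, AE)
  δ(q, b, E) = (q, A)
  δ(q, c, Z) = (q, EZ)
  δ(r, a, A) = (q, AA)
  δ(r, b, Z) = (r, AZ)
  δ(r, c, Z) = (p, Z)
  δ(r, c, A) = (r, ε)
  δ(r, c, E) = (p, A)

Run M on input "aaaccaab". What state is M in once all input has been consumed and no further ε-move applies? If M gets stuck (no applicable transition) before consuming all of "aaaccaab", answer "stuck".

(p, aaaccaab, Z)
  read a, top Z: go to q, push AZ → (q, aaccaab, AZ)
  read a, top A: go to q, push EE → (q, accaab, EEZ)
  read a, top E: go to r, push AE → (r, ccaab, AEEZ)
  read c, top A: go to r, push ε → (r, caab, EEZ)
  read c, top E: go to p, push A → (p, aab, AEZ)
  read a, top A: go to r, push ε → (r, ab, EZ)
No transition for (r, a, top E); M blocks with input ab remaining.

stuck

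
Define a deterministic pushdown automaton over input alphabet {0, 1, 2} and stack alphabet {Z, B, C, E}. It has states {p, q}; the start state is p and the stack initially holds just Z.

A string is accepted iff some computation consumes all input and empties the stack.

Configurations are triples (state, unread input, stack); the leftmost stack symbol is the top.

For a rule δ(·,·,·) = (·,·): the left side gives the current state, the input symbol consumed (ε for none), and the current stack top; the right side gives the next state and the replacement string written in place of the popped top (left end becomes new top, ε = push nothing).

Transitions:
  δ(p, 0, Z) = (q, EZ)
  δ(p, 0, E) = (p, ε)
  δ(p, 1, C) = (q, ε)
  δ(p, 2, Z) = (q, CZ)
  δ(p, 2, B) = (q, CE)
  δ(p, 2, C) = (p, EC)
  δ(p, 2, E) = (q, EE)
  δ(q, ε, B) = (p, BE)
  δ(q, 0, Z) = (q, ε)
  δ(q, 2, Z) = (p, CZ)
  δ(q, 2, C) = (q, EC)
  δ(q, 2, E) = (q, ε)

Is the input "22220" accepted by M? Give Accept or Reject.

(p, 22220, Z)
  read 2, top Z: go to q, push CZ → (q, 2220, CZ)
  read 2, top C: go to q, push EC → (q, 220, ECZ)
  read 2, top E: go to q, push ε → (q, 20, CZ)
  read 2, top C: go to q, push EC → (q, 0, ECZ)
No transition applies at (q, 0, ECZ); input not fully consumed.

Reject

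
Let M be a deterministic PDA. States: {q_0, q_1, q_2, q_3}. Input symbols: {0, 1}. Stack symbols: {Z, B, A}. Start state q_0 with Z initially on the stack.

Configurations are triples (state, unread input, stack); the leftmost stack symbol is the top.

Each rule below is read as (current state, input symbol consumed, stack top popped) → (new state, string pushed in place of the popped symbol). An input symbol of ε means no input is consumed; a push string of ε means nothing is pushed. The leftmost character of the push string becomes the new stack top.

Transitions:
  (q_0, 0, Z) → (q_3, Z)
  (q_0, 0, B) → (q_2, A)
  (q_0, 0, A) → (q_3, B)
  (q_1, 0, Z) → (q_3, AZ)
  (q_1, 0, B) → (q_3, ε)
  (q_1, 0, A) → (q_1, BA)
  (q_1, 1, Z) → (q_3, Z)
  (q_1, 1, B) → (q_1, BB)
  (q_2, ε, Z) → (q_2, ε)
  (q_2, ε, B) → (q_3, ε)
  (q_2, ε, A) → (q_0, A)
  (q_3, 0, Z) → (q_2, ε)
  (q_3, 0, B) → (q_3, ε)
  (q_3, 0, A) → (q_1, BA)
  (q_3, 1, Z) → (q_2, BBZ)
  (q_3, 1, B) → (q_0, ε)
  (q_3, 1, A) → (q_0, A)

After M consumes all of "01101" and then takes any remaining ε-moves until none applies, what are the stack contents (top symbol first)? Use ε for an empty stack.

BZ

(q_0, 01101, Z) ⊢ (q_3, 1101, Z) ⊢ (q_2, 101, BBZ) ⊢ (q_3, 101, BZ) ⊢ (q_0, 01, Z) ⊢ (q_3, 1, Z) ⊢ (q_2, ε, BBZ) ⊢ (q_3, ε, BZ)
All input consumed in state q_3 with stack BZ.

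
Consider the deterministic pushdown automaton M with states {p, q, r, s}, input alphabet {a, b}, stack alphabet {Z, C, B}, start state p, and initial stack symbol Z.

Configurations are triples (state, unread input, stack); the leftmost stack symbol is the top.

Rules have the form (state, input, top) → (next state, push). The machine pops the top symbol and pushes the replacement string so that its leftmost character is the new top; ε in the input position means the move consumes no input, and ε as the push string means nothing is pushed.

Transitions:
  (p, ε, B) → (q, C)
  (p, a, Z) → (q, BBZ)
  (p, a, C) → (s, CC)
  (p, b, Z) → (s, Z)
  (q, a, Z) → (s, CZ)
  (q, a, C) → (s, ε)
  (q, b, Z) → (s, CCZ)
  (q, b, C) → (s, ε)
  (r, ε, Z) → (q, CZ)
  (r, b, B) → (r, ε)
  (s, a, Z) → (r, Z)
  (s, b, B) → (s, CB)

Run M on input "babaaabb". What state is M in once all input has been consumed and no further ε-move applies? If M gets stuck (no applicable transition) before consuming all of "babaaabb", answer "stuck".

stuck

(p, babaaabb, Z)
  read b, top Z: go to s, push Z → (s, abaaabb, Z)
  read a, top Z: go to r, push Z → (r, baaabb, Z)
  ε-move, top Z: go to q, push CZ → (q, baaabb, CZ)
  read b, top C: go to s, push ε → (s, aaabb, Z)
  read a, top Z: go to r, push Z → (r, aabb, Z)
  ε-move, top Z: go to q, push CZ → (q, aabb, CZ)
  read a, top C: go to s, push ε → (s, abb, Z)
  read a, top Z: go to r, push Z → (r, bb, Z)
  ε-move, top Z: go to q, push CZ → (q, bb, CZ)
  read b, top C: go to s, push ε → (s, b, Z)
No transition for (s, b, top Z); M blocks with input b remaining.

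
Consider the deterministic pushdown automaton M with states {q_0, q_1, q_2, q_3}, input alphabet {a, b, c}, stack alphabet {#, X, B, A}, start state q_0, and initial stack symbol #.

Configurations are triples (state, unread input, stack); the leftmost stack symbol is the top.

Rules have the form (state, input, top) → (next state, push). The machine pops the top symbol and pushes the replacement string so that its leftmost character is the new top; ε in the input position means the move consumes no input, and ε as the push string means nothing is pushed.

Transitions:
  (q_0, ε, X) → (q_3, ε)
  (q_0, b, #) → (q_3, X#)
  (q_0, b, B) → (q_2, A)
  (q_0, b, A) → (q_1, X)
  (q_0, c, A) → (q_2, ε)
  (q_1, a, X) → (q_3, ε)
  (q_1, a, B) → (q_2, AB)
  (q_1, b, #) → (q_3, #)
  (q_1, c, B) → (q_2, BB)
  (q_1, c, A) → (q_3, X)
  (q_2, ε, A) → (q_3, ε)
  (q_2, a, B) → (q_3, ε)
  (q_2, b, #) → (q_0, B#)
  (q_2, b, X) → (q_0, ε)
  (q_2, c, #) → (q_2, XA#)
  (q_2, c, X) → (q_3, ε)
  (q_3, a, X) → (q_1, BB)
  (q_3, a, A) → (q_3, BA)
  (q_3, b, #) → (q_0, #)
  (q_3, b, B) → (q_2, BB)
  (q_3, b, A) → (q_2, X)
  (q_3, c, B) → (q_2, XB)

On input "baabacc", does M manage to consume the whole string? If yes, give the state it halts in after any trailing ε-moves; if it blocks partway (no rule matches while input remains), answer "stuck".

(q_0, baabacc, #)
  read b, top #: go to q_3, push X# → (q_3, aabacc, X#)
  read a, top X: go to q_1, push BB → (q_1, abacc, BB#)
  read a, top B: go to q_2, push AB → (q_2, bacc, ABB#)
  ε-move, top A: go to q_3, push ε → (q_3, bacc, BB#)
  read b, top B: go to q_2, push BB → (q_2, acc, BBB#)
  read a, top B: go to q_3, push ε → (q_3, cc, BB#)
  read c, top B: go to q_2, push XB → (q_2, c, XBB#)
  read c, top X: go to q_3, push ε → (q_3, ε, BB#)
All input consumed; M is in state q_3.

q_3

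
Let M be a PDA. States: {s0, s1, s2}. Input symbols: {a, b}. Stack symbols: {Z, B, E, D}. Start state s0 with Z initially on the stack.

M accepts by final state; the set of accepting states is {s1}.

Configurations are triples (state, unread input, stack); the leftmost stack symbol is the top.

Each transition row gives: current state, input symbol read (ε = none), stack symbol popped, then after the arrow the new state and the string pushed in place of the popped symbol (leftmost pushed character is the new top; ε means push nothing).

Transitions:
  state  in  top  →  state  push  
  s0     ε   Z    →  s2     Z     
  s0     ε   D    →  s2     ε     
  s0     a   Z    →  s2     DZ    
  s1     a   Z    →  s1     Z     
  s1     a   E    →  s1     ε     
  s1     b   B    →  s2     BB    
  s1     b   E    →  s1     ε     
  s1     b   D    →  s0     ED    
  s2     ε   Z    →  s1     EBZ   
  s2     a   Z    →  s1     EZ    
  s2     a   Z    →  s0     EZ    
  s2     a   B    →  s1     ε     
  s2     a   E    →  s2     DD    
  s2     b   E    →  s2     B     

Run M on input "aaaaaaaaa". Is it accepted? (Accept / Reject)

One accepting computation: (s0, aaaaaaaaa, Z) ⊢ (s2, aaaaaaaaa, Z) ⊢ (s1, aaaaaaaa, EZ) ⊢ (s1, aaaaaaa, Z) ⊢ (s1, aaaaaa, Z) ⊢ (s1, aaaaa, Z) ⊢ (s1, aaaa, Z) ⊢ (s1, aaa, Z) ⊢ (s1, aa, Z) ⊢ (s1, a, Z) ⊢ (s1, ε, Z)
All input consumed and state s1 ∈ F.

Accept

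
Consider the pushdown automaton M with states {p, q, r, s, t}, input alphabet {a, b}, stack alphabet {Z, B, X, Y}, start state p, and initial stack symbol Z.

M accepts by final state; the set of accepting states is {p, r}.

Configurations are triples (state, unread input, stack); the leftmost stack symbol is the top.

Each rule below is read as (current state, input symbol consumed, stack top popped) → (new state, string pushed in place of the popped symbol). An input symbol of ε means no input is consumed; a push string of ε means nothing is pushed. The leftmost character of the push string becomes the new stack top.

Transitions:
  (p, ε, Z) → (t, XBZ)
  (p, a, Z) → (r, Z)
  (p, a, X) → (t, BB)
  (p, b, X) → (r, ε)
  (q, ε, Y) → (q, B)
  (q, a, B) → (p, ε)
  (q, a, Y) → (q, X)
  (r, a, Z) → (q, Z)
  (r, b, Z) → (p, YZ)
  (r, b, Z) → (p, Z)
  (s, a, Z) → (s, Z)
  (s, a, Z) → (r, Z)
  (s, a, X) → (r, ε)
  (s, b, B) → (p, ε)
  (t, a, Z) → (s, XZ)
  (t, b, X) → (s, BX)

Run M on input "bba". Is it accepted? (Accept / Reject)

No computation consumes all input and reaches a final state.

Reject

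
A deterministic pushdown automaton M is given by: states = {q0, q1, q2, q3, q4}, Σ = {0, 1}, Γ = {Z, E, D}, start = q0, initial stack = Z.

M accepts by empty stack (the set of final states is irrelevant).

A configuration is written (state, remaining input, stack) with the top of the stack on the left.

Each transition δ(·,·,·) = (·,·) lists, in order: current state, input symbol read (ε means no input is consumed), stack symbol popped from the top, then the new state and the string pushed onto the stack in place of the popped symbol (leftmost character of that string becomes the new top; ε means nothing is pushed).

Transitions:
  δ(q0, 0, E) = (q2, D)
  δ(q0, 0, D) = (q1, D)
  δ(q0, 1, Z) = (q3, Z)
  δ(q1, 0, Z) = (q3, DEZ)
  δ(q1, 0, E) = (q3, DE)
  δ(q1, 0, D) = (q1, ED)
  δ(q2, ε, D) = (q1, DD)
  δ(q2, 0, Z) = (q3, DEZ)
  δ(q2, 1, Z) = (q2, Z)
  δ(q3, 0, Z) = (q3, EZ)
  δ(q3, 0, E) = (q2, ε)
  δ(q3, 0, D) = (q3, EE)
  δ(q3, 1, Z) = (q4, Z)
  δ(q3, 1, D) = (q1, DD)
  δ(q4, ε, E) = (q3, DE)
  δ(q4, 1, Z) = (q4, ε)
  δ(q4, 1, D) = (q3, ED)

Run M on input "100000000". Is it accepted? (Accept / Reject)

(q0, 100000000, Z) ⊢ (q3, 00000000, Z) ⊢ (q3, 0000000, EZ) ⊢ (q2, 000000, Z) ⊢ (q3, 00000, DEZ) ⊢ (q3, 0000, EEEZ) ⊢ (q2, 000, EEZ)
No transition applies at (q2, 000, EEZ); input not fully consumed.

Reject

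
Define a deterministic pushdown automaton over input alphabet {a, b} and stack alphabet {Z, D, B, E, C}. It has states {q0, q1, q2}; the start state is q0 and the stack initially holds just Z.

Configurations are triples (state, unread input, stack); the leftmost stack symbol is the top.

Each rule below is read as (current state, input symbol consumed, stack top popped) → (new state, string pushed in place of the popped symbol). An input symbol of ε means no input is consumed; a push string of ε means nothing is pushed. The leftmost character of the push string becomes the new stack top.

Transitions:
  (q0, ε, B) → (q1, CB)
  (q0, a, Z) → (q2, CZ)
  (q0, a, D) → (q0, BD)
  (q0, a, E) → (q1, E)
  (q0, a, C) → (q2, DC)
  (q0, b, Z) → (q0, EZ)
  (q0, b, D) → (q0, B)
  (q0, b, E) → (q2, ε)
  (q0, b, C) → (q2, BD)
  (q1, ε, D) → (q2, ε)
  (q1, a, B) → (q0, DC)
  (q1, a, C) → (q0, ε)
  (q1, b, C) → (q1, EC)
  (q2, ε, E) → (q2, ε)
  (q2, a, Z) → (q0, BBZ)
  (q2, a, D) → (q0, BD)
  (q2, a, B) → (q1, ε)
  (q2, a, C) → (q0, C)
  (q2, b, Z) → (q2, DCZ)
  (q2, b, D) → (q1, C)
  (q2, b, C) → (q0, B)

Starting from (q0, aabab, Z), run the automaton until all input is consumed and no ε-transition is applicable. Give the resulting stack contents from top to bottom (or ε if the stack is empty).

(q0, aabab, Z) ⊢ (q2, abab, CZ) ⊢ (q0, bab, CZ) ⊢ (q2, ab, BDZ) ⊢ (q1, b, DZ) ⊢ (q2, b, Z) ⊢ (q2, ε, DCZ)
All input consumed in state q2 with stack DCZ.

DCZ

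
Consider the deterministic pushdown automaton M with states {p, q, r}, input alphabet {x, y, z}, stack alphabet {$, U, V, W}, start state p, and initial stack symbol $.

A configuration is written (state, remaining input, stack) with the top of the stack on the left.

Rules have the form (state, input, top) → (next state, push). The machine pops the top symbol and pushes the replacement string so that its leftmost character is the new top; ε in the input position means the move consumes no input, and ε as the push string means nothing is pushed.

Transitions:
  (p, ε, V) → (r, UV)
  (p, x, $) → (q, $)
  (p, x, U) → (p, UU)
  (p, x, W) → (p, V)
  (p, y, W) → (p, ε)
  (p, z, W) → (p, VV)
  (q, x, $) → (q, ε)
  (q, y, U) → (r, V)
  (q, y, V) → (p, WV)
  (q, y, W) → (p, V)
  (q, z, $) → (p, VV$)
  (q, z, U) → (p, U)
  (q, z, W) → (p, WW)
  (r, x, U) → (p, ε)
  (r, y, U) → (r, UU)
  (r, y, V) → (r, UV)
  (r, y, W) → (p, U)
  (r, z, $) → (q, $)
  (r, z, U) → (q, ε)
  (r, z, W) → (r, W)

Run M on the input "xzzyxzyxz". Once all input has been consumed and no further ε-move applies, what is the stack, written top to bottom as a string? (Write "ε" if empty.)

VVVV$

(p, xzzyxzyxz, $) ⊢ (q, zzyxzyxz, $) ⊢ (p, zyxzyxz, VV$) ⊢ (r, zyxzyxz, UVV$) ⊢ (q, yxzyxz, VV$) ⊢ (p, xzyxz, WVV$) ⊢ (p, zyxz, VVV$) ⊢ (r, zyxz, UVVV$) ⊢ (q, yxz, VVV$) ⊢ (p, xz, WVVV$) ⊢ (p, z, VVVV$) ⊢ (r, z, UVVVV$) ⊢ (q, ε, VVVV$)
All input consumed in state q with stack VVVV$.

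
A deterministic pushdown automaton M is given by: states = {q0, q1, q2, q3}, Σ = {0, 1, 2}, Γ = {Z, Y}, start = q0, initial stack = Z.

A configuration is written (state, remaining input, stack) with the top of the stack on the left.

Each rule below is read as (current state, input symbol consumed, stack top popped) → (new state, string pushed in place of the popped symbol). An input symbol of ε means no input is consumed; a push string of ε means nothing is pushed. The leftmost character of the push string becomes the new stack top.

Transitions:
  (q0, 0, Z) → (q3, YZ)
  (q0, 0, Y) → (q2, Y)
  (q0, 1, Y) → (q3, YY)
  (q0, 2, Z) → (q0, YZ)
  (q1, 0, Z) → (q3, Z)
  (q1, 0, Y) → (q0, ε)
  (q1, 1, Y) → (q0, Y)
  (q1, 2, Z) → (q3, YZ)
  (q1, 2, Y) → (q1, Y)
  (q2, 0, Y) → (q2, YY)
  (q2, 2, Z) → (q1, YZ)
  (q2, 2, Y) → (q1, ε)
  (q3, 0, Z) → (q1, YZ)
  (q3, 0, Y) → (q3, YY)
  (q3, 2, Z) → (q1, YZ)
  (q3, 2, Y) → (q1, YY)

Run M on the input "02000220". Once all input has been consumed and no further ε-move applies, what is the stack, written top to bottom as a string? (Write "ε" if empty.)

(q0, 02000220, Z)
  read 0, top Z: go to q3, push YZ → (q3, 2000220, YZ)
  read 2, top Y: go to q1, push YY → (q1, 000220, YYZ)
  read 0, top Y: go to q0, push ε → (q0, 00220, YZ)
  read 0, top Y: go to q2, push Y → (q2, 0220, YZ)
  read 0, top Y: go to q2, push YY → (q2, 220, YYZ)
  read 2, top Y: go to q1, push ε → (q1, 20, YZ)
  read 2, top Y: go to q1, push Y → (q1, 0, YZ)
  read 0, top Y: go to q0, push ε → (q0, ε, Z)
All input consumed in state q0 with stack Z.

Z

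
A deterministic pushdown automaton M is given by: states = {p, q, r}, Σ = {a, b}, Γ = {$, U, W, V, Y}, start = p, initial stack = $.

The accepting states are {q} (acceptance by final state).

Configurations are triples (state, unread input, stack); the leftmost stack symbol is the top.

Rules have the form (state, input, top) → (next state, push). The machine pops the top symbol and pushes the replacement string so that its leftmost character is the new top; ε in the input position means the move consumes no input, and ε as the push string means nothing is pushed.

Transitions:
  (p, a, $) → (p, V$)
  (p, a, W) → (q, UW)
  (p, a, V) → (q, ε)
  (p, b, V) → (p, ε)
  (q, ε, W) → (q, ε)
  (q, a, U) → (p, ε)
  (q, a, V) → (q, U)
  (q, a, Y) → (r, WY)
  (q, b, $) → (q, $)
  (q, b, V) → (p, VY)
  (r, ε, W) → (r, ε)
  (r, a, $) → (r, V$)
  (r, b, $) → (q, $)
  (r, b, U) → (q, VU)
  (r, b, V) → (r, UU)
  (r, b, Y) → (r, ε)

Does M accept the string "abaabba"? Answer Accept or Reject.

(p, abaabba, $)
  read a, top $: go to p, push V$ → (p, baabba, V$)
  read b, top V: go to p, push ε → (p, aabba, $)
  read a, top $: go to p, push V$ → (p, abba, V$)
  read a, top V: go to q, push ε → (q, bba, $)
  read b, top $: go to q, push $ → (q, ba, $)
  read b, top $: go to q, push $ → (q, a, $)
No transition applies at (q, a, $); input not fully consumed.

Reject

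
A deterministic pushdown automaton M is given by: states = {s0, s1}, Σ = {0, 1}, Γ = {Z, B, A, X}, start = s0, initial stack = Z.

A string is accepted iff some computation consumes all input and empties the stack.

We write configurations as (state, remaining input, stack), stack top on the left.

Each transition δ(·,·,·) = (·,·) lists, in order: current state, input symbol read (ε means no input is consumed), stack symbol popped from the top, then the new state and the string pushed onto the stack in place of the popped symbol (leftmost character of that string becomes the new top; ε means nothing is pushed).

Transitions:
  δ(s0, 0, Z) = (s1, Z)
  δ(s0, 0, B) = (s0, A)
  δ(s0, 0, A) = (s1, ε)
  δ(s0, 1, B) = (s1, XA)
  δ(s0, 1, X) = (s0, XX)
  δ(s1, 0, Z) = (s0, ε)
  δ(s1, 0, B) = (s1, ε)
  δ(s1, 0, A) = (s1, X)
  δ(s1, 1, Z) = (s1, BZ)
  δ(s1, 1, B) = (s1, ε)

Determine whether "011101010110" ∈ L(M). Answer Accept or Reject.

(s0, 011101010110, Z) ⊢ (s1, 11101010110, Z) ⊢ (s1, 1101010110, BZ) ⊢ (s1, 101010110, Z) ⊢ (s1, 01010110, BZ) ⊢ (s1, 1010110, Z) ⊢ (s1, 010110, BZ) ⊢ (s1, 10110, Z) ⊢ (s1, 0110, BZ) ⊢ (s1, 110, Z) ⊢ (s1, 10, BZ) ⊢ (s1, 0, Z) ⊢ (s0, ε, ε)
All input consumed and the stack is empty.

Accept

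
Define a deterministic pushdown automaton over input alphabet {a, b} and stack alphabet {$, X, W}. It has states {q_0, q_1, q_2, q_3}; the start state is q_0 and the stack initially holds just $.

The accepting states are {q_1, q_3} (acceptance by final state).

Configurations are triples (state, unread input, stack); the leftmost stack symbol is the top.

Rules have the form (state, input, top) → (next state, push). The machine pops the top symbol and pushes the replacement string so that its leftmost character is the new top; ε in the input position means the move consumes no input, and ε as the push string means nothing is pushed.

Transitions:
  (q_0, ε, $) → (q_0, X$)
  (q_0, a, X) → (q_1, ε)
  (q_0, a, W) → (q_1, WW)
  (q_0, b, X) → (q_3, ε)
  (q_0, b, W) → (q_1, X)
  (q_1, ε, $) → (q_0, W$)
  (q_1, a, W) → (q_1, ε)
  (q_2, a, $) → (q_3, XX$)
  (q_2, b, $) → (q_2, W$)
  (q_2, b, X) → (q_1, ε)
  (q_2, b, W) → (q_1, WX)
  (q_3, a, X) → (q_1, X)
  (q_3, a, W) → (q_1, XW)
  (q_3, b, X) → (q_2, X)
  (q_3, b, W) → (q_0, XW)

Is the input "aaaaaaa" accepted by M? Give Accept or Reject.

Accept

(q_0, aaaaaaa, $)
  ε-move, top $: go to q_0, push X$ → (q_0, aaaaaaa, X$)
  read a, top X: go to q_1, push ε → (q_1, aaaaaa, $)
  ε-move, top $: go to q_0, push W$ → (q_0, aaaaaa, W$)
  read a, top W: go to q_1, push WW → (q_1, aaaaa, WW$)
  read a, top W: go to q_1, push ε → (q_1, aaaa, W$)
  read a, top W: go to q_1, push ε → (q_1, aaa, $)
  ε-move, top $: go to q_0, push W$ → (q_0, aaa, W$)
  read a, top W: go to q_1, push WW → (q_1, aa, WW$)
  read a, top W: go to q_1, push ε → (q_1, a, W$)
  read a, top W: go to q_1, push ε → (q_1, ε, $)
All input consumed; state q_1 ∈ F.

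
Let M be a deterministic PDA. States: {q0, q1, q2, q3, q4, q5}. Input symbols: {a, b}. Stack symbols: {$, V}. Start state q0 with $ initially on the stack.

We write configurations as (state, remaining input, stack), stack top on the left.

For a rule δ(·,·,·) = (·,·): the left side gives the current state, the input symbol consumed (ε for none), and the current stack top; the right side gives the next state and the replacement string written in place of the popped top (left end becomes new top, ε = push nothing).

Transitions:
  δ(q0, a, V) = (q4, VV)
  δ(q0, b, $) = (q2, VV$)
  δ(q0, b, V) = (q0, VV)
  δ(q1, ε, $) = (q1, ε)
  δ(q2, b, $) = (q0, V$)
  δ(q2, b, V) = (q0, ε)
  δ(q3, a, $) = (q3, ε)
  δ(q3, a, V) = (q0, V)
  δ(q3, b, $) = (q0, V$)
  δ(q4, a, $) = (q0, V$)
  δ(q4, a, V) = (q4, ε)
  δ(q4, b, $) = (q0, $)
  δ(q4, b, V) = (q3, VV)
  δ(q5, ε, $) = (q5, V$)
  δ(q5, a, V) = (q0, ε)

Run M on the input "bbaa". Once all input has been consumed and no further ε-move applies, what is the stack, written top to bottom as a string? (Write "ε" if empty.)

(q0, bbaa, $) ⊢ (q2, baa, VV$) ⊢ (q0, aa, V$) ⊢ (q4, a, VV$) ⊢ (q4, ε, V$)
All input consumed in state q4 with stack V$.

V$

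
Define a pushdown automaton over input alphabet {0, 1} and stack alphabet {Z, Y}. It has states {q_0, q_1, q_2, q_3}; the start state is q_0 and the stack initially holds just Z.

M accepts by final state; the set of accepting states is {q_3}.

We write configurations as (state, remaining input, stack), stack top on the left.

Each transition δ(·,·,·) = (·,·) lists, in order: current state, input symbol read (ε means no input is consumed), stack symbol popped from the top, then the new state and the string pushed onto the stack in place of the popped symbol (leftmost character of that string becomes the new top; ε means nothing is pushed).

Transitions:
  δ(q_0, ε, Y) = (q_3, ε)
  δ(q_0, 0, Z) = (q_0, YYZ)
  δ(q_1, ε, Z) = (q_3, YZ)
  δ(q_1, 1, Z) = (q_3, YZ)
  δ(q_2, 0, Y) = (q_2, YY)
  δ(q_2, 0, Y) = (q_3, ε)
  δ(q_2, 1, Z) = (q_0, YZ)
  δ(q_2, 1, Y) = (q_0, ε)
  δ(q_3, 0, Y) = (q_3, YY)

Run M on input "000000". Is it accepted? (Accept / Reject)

One accepting computation: (q_0, 000000, Z) ⊢ (q_0, 00000, YYZ) ⊢ (q_3, 00000, YZ) ⊢ (q_3, 0000, YYZ) ⊢ (q_3, 000, YYYZ) ⊢ (q_3, 00, YYYYZ) ⊢ (q_3, 0, YYYYYZ) ⊢ (q_3, ε, YYYYYYZ)
All input consumed and state q_3 ∈ F.

Accept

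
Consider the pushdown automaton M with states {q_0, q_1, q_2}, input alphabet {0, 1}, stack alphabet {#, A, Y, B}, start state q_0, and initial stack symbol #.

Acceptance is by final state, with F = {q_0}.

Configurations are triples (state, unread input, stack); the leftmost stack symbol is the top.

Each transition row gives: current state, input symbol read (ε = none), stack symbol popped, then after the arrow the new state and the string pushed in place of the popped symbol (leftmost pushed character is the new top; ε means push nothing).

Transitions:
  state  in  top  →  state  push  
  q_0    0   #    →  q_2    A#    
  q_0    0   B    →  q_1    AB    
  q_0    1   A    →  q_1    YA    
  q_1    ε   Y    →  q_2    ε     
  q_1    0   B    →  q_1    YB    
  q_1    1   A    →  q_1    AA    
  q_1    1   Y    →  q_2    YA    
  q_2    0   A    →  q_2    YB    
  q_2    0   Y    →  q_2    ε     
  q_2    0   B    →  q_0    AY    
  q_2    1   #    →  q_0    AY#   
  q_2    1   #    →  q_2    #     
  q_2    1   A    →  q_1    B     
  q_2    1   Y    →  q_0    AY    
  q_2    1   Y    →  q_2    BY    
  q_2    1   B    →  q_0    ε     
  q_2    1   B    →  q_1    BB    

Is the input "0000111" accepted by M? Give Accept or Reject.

One accepting computation: (q_0, 0000111, #) ⊢ (q_2, 000111, A#) ⊢ (q_2, 00111, YB#) ⊢ (q_2, 0111, B#) ⊢ (q_0, 111, AY#) ⊢ (q_1, 11, YAY#) ⊢ (q_2, 1, YAAY#) ⊢ (q_0, ε, AYAAY#)
All input consumed and state q_0 ∈ F.

Accept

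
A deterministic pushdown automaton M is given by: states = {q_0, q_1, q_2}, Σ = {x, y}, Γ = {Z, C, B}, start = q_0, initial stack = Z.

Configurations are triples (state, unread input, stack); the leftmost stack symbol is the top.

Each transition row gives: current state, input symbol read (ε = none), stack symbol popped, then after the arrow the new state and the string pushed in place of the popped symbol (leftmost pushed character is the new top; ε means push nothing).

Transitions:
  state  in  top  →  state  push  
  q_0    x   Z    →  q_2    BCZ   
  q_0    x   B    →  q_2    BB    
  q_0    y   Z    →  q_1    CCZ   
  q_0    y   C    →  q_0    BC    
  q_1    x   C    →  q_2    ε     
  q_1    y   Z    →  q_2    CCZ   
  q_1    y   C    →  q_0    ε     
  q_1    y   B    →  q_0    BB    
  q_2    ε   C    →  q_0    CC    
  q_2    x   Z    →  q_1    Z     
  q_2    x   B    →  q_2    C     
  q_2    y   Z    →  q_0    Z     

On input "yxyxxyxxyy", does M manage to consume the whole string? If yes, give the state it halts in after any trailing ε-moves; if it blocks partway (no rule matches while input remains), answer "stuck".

(q_0, yxyxxyxxyy, Z)
  read y, top Z: go to q_1, push CCZ → (q_1, xyxxyxxyy, CCZ)
  read x, top C: go to q_2, push ε → (q_2, yxxyxxyy, CZ)
  ε-move, top C: go to q_0, push CC → (q_0, yxxyxxyy, CCZ)
  read y, top C: go to q_0, push BC → (q_0, xxyxxyy, BCCZ)
  read x, top B: go to q_2, push BB → (q_2, xyxxyy, BBCCZ)
  read x, top B: go to q_2, push C → (q_2, yxxyy, CBCCZ)
  ε-move, top C: go to q_0, push CC → (q_0, yxxyy, CCBCCZ)
  read y, top C: go to q_0, push BC → (q_0, xxyy, BCCBCCZ)
  read x, top B: go to q_2, push BB → (q_2, xyy, BBCCBCCZ)
  read x, top B: go to q_2, push C → (q_2, yy, CBCCBCCZ)
  ε-move, top C: go to q_0, push CC → (q_0, yy, CCBCCBCCZ)
  read y, top C: go to q_0, push BC → (q_0, y, BCCBCCBCCZ)
No transition for (q_0, y, top B); M blocks with input y remaining.

stuck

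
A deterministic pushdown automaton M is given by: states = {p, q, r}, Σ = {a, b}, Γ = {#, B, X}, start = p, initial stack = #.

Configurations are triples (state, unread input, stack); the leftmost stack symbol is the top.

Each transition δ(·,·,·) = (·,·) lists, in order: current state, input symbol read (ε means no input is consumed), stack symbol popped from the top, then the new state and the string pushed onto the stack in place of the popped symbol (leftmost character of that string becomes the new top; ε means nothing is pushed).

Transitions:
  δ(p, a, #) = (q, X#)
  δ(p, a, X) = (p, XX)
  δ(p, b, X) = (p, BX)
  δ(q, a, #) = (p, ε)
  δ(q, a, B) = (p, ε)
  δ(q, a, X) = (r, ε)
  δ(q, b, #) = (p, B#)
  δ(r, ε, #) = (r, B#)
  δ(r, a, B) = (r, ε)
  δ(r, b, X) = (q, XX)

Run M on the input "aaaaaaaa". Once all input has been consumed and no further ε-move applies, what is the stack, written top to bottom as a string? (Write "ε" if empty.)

(p, aaaaaaaa, #) ⊢ (q, aaaaaaa, X#) ⊢ (r, aaaaaa, #) ⊢ (r, aaaaaa, B#) ⊢ (r, aaaaa, #) ⊢ (r, aaaaa, B#) ⊢ (r, aaaa, #) ⊢ (r, aaaa, B#) ⊢ (r, aaa, #) ⊢ (r, aaa, B#) ⊢ (r, aa, #) ⊢ (r, aa, B#) ⊢ (r, a, #) ⊢ (r, a, B#) ⊢ (r, ε, #) ⊢ (r, ε, B#)
All input consumed in state r with stack B#.

B#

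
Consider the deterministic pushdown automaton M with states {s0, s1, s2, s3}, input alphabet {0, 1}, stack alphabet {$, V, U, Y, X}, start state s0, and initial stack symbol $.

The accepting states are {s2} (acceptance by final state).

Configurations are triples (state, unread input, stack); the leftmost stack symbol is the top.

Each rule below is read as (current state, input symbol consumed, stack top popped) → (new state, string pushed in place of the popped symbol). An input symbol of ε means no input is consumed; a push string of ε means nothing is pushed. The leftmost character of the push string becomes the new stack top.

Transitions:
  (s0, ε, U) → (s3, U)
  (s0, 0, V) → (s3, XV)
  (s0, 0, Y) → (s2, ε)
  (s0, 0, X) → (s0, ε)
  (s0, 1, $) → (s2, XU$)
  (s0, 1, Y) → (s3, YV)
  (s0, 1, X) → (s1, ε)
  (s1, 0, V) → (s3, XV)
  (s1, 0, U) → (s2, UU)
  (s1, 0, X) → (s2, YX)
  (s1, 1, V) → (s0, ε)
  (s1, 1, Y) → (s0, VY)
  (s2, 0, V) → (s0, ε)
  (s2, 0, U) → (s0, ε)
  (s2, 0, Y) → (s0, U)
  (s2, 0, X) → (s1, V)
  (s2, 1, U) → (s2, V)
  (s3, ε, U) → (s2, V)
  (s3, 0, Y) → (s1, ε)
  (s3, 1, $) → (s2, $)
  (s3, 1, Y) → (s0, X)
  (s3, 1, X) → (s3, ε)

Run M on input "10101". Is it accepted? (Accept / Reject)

(s0, 10101, $)
  read 1, top $: go to s2, push XU$ → (s2, 0101, XU$)
  read 0, top X: go to s1, push V → (s1, 101, VU$)
  read 1, top V: go to s0, push ε → (s0, 01, U$)
  ε-move, top U: go to s3, push U → (s3, 01, U$)
  ε-move, top U: go to s2, push V → (s2, 01, V$)
  read 0, top V: go to s0, push ε → (s0, 1, $)
  read 1, top $: go to s2, push XU$ → (s2, ε, XU$)
All input consumed; state s2 ∈ F.

Accept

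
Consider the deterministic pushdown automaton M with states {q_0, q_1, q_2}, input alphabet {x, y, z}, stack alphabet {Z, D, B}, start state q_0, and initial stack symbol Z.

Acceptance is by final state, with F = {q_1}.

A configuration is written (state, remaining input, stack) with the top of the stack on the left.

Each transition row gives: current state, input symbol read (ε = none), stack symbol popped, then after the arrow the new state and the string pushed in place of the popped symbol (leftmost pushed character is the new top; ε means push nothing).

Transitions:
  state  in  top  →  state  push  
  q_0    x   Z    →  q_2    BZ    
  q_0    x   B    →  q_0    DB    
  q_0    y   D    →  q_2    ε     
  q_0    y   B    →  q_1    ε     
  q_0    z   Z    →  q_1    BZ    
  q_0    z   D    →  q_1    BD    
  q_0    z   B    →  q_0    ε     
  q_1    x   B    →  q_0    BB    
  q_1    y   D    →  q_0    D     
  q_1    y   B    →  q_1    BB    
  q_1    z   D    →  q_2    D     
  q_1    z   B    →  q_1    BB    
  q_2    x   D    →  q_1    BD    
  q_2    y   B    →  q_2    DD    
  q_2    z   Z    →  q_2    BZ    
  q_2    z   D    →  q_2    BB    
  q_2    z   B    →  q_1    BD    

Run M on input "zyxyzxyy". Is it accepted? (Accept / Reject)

(q_0, zyxyzxyy, Z) ⊢ (q_1, yxyzxyy, BZ) ⊢ (q_1, xyzxyy, BBZ) ⊢ (q_0, yzxyy, BBBZ) ⊢ (q_1, zxyy, BBZ) ⊢ (q_1, xyy, BBBZ) ⊢ (q_0, yy, BBBBZ) ⊢ (q_1, y, BBBZ) ⊢ (q_1, ε, BBBBZ)
All input consumed; state q_1 ∈ F.

Accept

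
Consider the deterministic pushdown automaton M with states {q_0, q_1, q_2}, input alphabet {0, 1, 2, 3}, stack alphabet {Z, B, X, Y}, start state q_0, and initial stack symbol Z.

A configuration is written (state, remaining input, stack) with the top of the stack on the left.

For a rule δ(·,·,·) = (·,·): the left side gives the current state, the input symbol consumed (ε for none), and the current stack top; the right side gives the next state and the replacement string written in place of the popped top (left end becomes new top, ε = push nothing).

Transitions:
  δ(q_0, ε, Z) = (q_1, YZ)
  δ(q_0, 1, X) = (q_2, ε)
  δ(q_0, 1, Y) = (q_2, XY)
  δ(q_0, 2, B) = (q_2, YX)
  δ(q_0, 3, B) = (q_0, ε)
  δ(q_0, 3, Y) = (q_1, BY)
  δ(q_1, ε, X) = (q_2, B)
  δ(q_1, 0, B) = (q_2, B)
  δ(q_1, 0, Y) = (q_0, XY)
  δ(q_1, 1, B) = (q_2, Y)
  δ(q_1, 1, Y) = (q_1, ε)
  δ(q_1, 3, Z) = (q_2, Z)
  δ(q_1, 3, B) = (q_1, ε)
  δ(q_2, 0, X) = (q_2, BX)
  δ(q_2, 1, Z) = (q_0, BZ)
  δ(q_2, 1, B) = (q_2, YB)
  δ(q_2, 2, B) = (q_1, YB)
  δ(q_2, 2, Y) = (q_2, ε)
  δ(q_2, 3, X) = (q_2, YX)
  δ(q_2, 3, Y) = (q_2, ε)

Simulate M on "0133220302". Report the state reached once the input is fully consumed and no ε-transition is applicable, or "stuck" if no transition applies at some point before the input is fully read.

stuck

(q_0, 0133220302, Z)
  ε-move, top Z: go to q_1, push YZ → (q_1, 0133220302, YZ)
  read 0, top Y: go to q_0, push XY → (q_0, 133220302, XYZ)
  read 1, top X: go to q_2, push ε → (q_2, 33220302, YZ)
  read 3, top Y: go to q_2, push ε → (q_2, 3220302, Z)
No transition for (q_2, 3, top Z); M blocks with input 3220302 remaining.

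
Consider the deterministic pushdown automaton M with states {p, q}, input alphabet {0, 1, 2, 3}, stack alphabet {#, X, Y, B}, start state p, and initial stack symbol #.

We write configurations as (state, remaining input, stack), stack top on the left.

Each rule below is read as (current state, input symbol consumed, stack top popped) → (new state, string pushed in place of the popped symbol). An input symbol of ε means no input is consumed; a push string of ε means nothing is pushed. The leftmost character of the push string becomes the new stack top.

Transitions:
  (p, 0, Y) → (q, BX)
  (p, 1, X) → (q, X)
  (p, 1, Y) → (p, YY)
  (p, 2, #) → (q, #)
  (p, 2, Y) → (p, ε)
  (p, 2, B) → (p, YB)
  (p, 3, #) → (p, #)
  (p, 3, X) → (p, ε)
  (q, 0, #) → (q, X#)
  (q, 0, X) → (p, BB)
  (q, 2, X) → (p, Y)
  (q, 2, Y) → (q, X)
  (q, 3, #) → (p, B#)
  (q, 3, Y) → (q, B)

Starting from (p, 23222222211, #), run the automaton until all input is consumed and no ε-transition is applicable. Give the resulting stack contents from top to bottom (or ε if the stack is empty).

YYYB#

(p, 23222222211, #)
  read 2, top #: go to q, push # → (q, 3222222211, #)
  read 3, top #: go to p, push B# → (p, 222222211, B#)
  read 2, top B: go to p, push YB → (p, 22222211, YB#)
  read 2, top Y: go to p, push ε → (p, 2222211, B#)
  read 2, top B: go to p, push YB → (p, 222211, YB#)
  read 2, top Y: go to p, push ε → (p, 22211, B#)
  read 2, top B: go to p, push YB → (p, 2211, YB#)
  read 2, top Y: go to p, push ε → (p, 211, B#)
  read 2, top B: go to p, push YB → (p, 11, YB#)
  read 1, top Y: go to p, push YY → (p, 1, YYB#)
  read 1, top Y: go to p, push YY → (p, ε, YYYB#)
All input consumed in state p with stack YYYB#.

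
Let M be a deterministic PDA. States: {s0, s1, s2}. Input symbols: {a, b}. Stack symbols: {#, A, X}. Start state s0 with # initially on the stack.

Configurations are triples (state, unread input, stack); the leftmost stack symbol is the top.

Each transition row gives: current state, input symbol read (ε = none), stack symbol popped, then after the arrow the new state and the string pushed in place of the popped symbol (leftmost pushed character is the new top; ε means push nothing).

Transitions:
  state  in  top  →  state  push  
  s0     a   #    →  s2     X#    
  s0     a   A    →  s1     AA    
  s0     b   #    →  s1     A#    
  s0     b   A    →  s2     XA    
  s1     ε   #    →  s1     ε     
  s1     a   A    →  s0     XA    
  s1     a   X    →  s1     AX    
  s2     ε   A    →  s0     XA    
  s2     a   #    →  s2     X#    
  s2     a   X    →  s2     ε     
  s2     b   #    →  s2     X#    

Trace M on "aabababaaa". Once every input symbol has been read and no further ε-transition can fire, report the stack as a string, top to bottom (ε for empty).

(s0, aabababaaa, #)
  read a, top #: go to s2, push X# → (s2, abababaaa, X#)
  read a, top X: go to s2, push ε → (s2, bababaaa, #)
  read b, top #: go to s2, push X# → (s2, ababaaa, X#)
  read a, top X: go to s2, push ε → (s2, babaaa, #)
  read b, top #: go to s2, push X# → (s2, abaaa, X#)
  read a, top X: go to s2, push ε → (s2, baaa, #)
  read b, top #: go to s2, push X# → (s2, aaa, X#)
  read a, top X: go to s2, push ε → (s2, aa, #)
  read a, top #: go to s2, push X# → (s2, a, X#)
  read a, top X: go to s2, push ε → (s2, ε, #)
All input consumed in state s2 with stack #.

#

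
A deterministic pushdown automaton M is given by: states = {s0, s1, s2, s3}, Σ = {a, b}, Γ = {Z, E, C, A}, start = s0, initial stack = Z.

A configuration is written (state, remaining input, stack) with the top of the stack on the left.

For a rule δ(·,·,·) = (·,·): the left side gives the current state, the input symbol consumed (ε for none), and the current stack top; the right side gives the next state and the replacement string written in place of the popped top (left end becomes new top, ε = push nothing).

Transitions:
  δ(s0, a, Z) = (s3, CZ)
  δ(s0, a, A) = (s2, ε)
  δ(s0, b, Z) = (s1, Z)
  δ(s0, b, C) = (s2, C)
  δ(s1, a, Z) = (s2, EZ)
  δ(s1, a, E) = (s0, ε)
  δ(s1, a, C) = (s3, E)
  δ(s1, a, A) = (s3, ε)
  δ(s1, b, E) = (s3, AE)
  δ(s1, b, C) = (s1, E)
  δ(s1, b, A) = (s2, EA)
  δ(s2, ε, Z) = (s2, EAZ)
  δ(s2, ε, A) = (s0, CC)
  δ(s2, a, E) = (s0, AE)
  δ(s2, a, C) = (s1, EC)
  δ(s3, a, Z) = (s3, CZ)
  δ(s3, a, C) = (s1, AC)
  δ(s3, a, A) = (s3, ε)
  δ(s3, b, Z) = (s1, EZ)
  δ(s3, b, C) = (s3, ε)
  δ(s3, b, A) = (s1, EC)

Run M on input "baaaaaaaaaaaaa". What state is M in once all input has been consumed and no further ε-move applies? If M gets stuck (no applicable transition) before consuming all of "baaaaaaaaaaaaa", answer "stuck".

s2

(s0, baaaaaaaaaaaaa, Z)
  read b, top Z: go to s1, push Z → (s1, aaaaaaaaaaaaa, Z)
  read a, top Z: go to s2, push EZ → (s2, aaaaaaaaaaaa, EZ)
  read a, top E: go to s0, push AE → (s0, aaaaaaaaaaa, AEZ)
  read a, top A: go to s2, push ε → (s2, aaaaaaaaaa, EZ)
  read a, top E: go to s0, push AE → (s0, aaaaaaaaa, AEZ)
  read a, top A: go to s2, push ε → (s2, aaaaaaaa, EZ)
  read a, top E: go to s0, push AE → (s0, aaaaaaa, AEZ)
  read a, top A: go to s2, push ε → (s2, aaaaaa, EZ)
  read a, top E: go to s0, push AE → (s0, aaaaa, AEZ)
  read a, top A: go to s2, push ε → (s2, aaaa, EZ)
  read a, top E: go to s0, push AE → (s0, aaa, AEZ)
  read a, top A: go to s2, push ε → (s2, aa, EZ)
  read a, top E: go to s0, push AE → (s0, a, AEZ)
  read a, top A: go to s2, push ε → (s2, ε, EZ)
All input consumed; M is in state s2.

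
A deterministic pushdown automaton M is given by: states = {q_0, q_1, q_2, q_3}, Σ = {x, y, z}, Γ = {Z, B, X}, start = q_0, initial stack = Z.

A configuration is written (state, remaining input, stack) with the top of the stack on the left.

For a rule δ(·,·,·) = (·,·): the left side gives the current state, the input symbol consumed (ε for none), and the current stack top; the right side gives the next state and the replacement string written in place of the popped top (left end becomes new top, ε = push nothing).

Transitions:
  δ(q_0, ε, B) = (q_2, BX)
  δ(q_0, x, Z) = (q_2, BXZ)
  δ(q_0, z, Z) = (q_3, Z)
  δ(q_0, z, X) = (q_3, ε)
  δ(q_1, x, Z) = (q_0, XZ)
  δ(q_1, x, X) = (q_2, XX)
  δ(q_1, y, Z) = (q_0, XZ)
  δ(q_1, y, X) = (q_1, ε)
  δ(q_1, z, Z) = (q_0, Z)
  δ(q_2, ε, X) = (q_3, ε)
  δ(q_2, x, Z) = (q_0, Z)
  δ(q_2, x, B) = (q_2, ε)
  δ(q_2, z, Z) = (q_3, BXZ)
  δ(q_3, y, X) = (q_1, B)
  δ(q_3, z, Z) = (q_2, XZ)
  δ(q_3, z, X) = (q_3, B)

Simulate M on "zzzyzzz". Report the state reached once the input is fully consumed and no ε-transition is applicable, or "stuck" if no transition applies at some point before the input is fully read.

stuck

(q_0, zzzyzzz, Z)
  read z, top Z: go to q_3, push Z → (q_3, zzyzzz, Z)
  read z, top Z: go to q_2, push XZ → (q_2, zyzzz, XZ)
  ε-move, top X: go to q_3, push ε → (q_3, zyzzz, Z)
  read z, top Z: go to q_2, push XZ → (q_2, yzzz, XZ)
  ε-move, top X: go to q_3, push ε → (q_3, yzzz, Z)
No transition for (q_3, y, top Z); M blocks with input yzzz remaining.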